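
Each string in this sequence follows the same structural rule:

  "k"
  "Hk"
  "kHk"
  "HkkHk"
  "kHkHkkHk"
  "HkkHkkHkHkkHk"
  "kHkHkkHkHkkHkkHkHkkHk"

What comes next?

HkkHkkHkHkkHkkHkHkkHkHkkHkkHkHkkHk

Each term (from the third on) is the two preceding terms concatenated in order: term 3 = k·Hk = kHk.
The next term joins HkkHkkHkHkkHk and kHkHkkHkHkkHkkHkHkkHk.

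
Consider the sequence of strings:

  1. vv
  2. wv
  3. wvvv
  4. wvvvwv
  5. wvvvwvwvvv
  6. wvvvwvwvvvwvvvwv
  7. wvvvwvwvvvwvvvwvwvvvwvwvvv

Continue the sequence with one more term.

Each term (from the third on) is the previous term followed by the one before it: term 3 = wv·vv = wvvv.
So term 8 is wvvvwvwvvvwvvvwvwvvvwvwvvv·wvvvwvwvvvwvvvwv.

wvvvwvwvvvwvvvwvwvvvwvwvvvwvvvwvwvvvwvvvwv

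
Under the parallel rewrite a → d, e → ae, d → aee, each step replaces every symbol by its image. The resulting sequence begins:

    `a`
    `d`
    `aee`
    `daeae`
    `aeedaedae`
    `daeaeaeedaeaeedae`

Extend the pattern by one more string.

φ(daeaeaeedaeaeedae) expands symbol-by-symbol to aee d ae d ae d ae ae aee d ae d ae ae aee d ae; joining the 17 pieces gives the next term.

aeedaedaedaeaeaeedaedaeaeaeedae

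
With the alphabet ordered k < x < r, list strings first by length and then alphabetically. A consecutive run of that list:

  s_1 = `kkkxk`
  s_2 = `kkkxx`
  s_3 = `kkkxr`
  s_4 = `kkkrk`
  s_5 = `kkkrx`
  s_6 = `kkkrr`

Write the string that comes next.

Find the rightmost character of kkkrr below r, bump it to the next letter, and reset everything to its right to k.

kkxkk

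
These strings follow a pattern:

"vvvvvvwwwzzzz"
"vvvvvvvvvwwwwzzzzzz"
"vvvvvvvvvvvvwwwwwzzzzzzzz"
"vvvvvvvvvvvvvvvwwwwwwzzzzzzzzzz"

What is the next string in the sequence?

The n-th term is 3n v's then n+1 w's then 2n z's, where the shown terms are n = 2, 3, 4, 5.
At n = 6 the blocks have lengths 18, 7, 12.

vvvvvvvvvvvvvvvvvvwwwwwwwzzzzzzzzzzzz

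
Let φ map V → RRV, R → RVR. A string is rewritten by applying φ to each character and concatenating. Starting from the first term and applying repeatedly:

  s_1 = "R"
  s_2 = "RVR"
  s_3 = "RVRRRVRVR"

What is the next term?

RVRRRVRVRRVRRVRRRVRVRRRVRVR

Apply φ to RVRRRVRVR symbol by symbol: R→RVR, V→RRV, R→RVR, R→RVR, R→RVR, V→RRV, R→RVR, V→RRV, R→RVR; joined: RVR RRV RVR RVR RVR RRV RVR RRV RVR.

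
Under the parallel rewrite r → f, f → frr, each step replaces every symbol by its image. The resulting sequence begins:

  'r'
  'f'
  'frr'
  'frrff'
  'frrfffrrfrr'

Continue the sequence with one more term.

Rewriting each symbol of frrfffrrfrr: f→frr, r→f, r→f, f→frr, f→frr, f→frr, r→f, r→f, f→frr, r→f, r→f, which concatenates to frr f f frr frr frr f f frr f f.

frrfffrrfrrfrrfffrrff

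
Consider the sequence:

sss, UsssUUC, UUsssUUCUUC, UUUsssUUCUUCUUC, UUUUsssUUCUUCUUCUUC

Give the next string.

Every step adds U to the front and UUC to the end of the previous string.
So the next term is U·UUUUsssUUCUUCUUCUUC·UUC.

UUUUUsssUUCUUCUUCUUCUUC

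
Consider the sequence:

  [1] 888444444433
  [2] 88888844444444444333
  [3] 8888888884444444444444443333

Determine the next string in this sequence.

888888888888444444444444444444433333

Reading off run lengths: 8 runs 3, 6, 9; 4 runs 7, 11, 15; 3 runs 2, 3, 4 — each is linear in n (n = 1, 2, …).
At n = 4 the blocks have lengths 12, 19, 5.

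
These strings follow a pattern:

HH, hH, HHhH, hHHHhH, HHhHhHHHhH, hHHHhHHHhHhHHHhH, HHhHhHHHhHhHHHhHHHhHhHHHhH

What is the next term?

From term 3 onward, concatenate the second-to-last term with the last: HH·hH = HHhH, hH·HHhH = hHHHhH, …
So term 8 is hHHHhHHHhHhHHHhH·HHhHhHHHhHhHHHhHHHhHhHHHhH.

hHHHhHHHhHhHHHhHHHhHhHHHhHhHHHhHHHhHhHHHhH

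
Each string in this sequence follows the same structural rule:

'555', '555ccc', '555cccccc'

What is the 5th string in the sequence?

555cccccccccccc

The strings grow by a fixed suffix ccc each time.
From 555cccccc, 2 further steps: 555cccccc → 555ccccccccc → (answer).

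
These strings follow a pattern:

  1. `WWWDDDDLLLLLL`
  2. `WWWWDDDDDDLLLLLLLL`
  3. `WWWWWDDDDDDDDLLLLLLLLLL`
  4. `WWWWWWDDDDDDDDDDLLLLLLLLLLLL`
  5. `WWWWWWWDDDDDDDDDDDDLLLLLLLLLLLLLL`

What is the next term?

WWWWWWWWDDDDDDDDDDDDDDLLLLLLLLLLLLLLLL

Term n consists of n+1 W's, followed by 2n D's, followed by 2n+2 L's, where the shown terms are n = 2, 3, 4, 5, 6.
At n = 7 the blocks have lengths 8, 14, 16.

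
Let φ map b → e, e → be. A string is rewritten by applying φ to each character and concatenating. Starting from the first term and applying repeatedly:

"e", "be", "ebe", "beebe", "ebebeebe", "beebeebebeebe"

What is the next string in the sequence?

Replace each of the 13 characters of beebeebebeebe in place — e be be e be be e be e be be e be — and concatenate.

ebebeebebeebeebebeebe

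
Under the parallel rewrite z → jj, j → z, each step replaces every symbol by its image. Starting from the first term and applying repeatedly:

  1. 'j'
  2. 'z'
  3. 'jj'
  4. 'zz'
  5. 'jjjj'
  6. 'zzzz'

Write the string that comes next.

jjjjjjjj

Apply φ to zzzz symbol by symbol: z→jj, z→jj, z→jj, z→jj; joined: jj jj jj jj.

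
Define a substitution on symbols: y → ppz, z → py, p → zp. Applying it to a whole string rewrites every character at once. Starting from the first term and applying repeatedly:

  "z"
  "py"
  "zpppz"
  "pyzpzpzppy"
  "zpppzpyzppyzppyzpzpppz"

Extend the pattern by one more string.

φ(zpppzpyzppyzppyzpzpppz) expands symbol-by-symbol to py zp zp zp py zp ppz py zp zp ppz py zp zp ppz py zp py zp zp zp py; joining the 22 pieces gives the next term.

pyzpzpzppyzpppzpyzpzpppzpyzpzpppzpyzppyzpzpzppy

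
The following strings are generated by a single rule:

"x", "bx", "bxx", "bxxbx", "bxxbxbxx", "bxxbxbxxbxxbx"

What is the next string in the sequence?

bxxbxbxxbxxbxbxxbxbxx

From term 3 onward, concatenate the last term with the second-to-last: bx·x = bxx, bxx·bx = bxxbx, …
The next term joins bxxbxbxxbxxbx and bxxbxbxx.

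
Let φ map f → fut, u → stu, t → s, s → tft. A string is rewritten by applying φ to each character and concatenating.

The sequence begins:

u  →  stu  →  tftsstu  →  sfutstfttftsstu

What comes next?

tftfutstustftsfutssfutstfttftsstu

Replace each of the 15 characters of sfutstfttftsstu in place — tft fut stu s tft s fut s s fut s tft tft s stu — and concatenate.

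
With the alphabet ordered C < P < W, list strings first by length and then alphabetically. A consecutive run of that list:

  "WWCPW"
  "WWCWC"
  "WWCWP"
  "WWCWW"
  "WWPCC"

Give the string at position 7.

Advancing 2 positions from WWPCC through WWPCC → WWPCP reaches term 7.

WWPCW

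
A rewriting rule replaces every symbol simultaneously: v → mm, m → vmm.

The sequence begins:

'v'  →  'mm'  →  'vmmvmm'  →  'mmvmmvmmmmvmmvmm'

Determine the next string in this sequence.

Rewriting the 16 symbols of mmvmmvmmmmvmmvmm one by one yields vmm vmm mm vmm vmm mm vmm vmm vmm vmm mm vmm vmm mm vmm vmm; concatenated:

vmmvmmmmvmmvmmmmvmmvmmvmmvmmmmvmmvmmmmvmmvmm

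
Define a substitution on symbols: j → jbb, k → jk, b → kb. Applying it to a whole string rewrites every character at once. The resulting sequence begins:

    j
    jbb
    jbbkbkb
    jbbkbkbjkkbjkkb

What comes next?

φ(jbbkbkbjkkbjkkb) expands symbol-by-symbol to jbb kb kb jk kb jk kb jbb jk jk kb jbb jk jk kb; joining the 15 pieces gives the next term.

jbbkbkbjkkbjkkbjbbjkjkkbjbbjkjkkb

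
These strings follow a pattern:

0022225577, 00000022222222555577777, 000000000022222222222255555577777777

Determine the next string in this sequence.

0000000000000022222222222222225555555577777777777

The n-th term is 4n-2 0's then 4n 2's then 2n 5's then 3n-1 7's (n = 1, 2, …).
For the next term, n = 4, so the run lengths are 14, 16, 8, 11.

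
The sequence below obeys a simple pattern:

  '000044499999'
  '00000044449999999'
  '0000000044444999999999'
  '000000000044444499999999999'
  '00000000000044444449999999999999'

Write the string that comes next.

Reading off run lengths: 0 runs 4, 6, 8, 10, 12; 4 runs 3, 4, 5, 6, 7; 9 runs 5, 7, 9, 11, 13 — each is linear in n, where the shown terms are n = 2, 3, 4, 5, 6.
Setting n = 7 gives 14, 8, 15 characters in each block.

0000000000000044444444999999999999999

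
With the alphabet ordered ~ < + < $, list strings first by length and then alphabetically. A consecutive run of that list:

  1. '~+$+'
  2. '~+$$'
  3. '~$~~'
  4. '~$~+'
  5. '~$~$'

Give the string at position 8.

~$+$

Continuing the enumeration 3 steps past ~$~$: ~$~$ → ~$+~ → ~$++ → (answer).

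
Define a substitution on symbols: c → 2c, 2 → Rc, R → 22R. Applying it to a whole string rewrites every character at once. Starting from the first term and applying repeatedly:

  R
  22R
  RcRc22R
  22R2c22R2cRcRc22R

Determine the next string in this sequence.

Rewriting the 17 symbols of 22R2c22R2cRcRc22R one by one yields Rc Rc 22R Rc 2c Rc Rc 22R Rc 2c 22R 2c 22R 2c Rc Rc 22R; concatenated:

RcRc22RRc2cRcRc22RRc2c22R2c22R2cRcRc22R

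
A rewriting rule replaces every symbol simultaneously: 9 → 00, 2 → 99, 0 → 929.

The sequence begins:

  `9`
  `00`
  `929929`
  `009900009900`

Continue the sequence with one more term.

92992900009299299299290000929929

Expanding 009900009900: 0→929, 0→929, 9→00, 9→00, 0→929, 0→929, 0→929, 0→929, 9→00, 9→00, 0→929, 0→929. Concatenated: 929 929 00 00 929 929 929 929 00 00 929 929.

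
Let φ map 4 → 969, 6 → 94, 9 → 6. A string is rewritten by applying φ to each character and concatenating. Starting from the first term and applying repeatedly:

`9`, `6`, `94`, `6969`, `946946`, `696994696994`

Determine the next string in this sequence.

94694669699469466969

Expanding 696994696994: 6→94, 9→6, 6→94, 9→6, 9→6, 4→969, 6→94, 9→6, 6→94, 9→6, 9→6, 4→969. Concatenated: 94 6 94 6 6 969 94 6 94 6 6 969.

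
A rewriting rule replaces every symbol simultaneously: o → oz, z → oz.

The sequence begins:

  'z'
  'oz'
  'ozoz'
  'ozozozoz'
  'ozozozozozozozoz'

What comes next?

Replace each of the 16 characters of ozozozozozozozoz in place — oz oz oz oz oz oz oz oz oz oz oz oz oz oz oz oz — and concatenate.

ozozozozozozozozozozozozozozozoz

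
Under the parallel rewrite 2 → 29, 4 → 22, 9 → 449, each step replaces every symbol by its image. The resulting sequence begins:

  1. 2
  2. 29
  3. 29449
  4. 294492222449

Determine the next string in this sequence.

294492222449292929292222449

Expanding 294492222449: 2→29, 9→449, 4→22, 4→22, 9→449, 2→29, 2→29, 2→29, 2→29, 4→22, 4→22, 9→449. Concatenated: 29 449 22 22 449 29 29 29 29 22 22 449.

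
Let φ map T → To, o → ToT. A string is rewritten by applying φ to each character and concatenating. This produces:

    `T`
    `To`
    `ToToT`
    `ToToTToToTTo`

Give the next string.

ToToTToToTToToToTToToTToToToT

Expanding ToToTToToTTo: T→To, o→ToT, T→To, o→ToT, T→To, T→To, o→ToT, T→To, o→ToT, T→To, T→To, o→ToT. Concatenated: To ToT To ToT To To ToT To ToT To To ToT.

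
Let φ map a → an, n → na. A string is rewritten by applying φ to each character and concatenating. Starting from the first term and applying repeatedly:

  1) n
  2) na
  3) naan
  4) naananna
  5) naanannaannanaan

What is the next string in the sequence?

naanannaannanaanannanaannaananna

φ(naanannaannanaan) expands symbol-by-symbol to na an an na an na na an an na na an na an an na; joining the 16 pieces gives the next term.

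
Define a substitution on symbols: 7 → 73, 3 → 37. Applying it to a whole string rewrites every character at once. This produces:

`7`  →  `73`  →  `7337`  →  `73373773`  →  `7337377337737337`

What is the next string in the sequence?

φ(7337377337737337) expands symbol-by-symbol to 73 37 37 73 37 73 73 37 37 73 73 37 73 37 37 73; joining the 16 pieces gives the next term.

73373773377373373773733773373773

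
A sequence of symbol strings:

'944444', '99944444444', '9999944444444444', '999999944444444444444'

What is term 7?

Reading off run lengths: 9 runs 1, 3, 5, 7; 4 runs 5, 8, 11, 14 — each is linear in n (n = 1, 2, …).
Setting n = 7 gives 13, 23 characters in each block.

999999999999944444444444444444444444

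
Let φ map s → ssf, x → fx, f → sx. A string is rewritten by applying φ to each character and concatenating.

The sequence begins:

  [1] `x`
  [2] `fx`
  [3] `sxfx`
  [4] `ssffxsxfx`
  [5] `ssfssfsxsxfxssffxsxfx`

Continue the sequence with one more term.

Rewriting the 21 symbols of ssfssfsxsxfxssffxsxfx one by one yields ssf ssf sx ssf ssf sx ssf fx ssf fx sx fx ssf ssf sx sx fx ssf fx sx fx; concatenated:

ssfssfsxssfssfsxssffxssffxsxfxssfssfsxsxfxssffxsxfx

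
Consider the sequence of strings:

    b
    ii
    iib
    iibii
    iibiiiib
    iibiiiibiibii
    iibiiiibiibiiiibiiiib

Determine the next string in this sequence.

From term 3 onward, concatenate the last term with the second-to-last: ii·b = iib, iib·ii = iibii, …
Continuing: iibiiiibiibiiiibiiiib · iibiiiibiibii gives term 8.

iibiiiibiibiiiibiiiibiibiiiibiibii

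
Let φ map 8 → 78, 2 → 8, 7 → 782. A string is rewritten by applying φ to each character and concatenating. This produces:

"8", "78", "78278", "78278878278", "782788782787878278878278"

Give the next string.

Rewriting the 24 symbols of 782788782787878278878278 one by one yields 782 78 8 782 78 78 782 78 8 782 78 782 78 782 78 8 782 78 78 782 78 8 782 78; concatenated:

78278878278787827887827878278782788782787878278878278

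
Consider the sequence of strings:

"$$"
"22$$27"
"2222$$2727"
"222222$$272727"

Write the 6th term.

Each term wraps the previous one in 22 on the left and 27 on the right.
From 222222$$272727, 2 further steps: 222222$$272727 → 22222222$$27272727 → (answer).

2222222222$$2727272727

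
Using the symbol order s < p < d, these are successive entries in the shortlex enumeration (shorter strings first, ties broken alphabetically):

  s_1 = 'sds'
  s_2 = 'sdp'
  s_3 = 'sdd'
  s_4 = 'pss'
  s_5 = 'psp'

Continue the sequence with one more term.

Treat psp as a base-3 numeral over the given alphabet and add one, carrying through any trailing d's.

psd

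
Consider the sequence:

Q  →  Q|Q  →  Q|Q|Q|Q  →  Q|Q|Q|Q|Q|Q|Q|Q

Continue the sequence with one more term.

Every step duplicates the string with '|' between the halves.
Doubling Q|Q|Q|Q|Q|Q|Q|Q with '|' between the halves:

Q|Q|Q|Q|Q|Q|Q|Q|Q|Q|Q|Q|Q|Q|Q|Q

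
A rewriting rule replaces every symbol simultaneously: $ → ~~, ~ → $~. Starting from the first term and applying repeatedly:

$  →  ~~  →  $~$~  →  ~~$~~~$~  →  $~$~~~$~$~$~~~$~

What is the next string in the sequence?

Rewriting the 16 symbols of $~$~~~$~$~$~~~$~ one by one yields ~~ $~ ~~ $~ $~ $~ ~~ $~ ~~ $~ ~~ $~ $~ $~ ~~ $~; concatenated:

~~$~~~$~$~$~~~$~~~$~~~$~$~$~~~$~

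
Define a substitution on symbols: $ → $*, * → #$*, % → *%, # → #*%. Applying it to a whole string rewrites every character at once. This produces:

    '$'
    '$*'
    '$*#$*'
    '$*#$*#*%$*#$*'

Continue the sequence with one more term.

Replace each of the 13 characters of $*#$*#*%$*#$* in place — $* #$* #*% $* #$* #*% #$* *% $* #$* #*% $* #$* — and concatenate.

$*#$*#*%$*#$*#*%#$**%$*#$*#*%$*#$*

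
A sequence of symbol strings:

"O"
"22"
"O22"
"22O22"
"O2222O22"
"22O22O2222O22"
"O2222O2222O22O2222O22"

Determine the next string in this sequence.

22O22O2222O22O2222O2222O22O2222O22

Each term (from the third on) is the two preceding terms concatenated in order: term 3 = O·22 = O22.
Continuing: 22O22O2222O22 · O2222O2222O22O2222O22 gives term 8.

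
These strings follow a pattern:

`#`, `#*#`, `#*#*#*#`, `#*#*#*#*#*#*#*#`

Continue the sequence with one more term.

Each string is two copies of the previous one joined by '*'.
One more doubling of #*#*#*#*#*#*#*# gives the answer.

#*#*#*#*#*#*#*#*#*#*#*#*#*#*#*#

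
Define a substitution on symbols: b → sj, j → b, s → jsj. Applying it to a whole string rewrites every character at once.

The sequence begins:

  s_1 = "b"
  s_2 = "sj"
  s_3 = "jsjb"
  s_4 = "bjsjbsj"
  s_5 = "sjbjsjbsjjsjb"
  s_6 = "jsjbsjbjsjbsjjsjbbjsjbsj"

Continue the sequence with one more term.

Replace each of the 24 characters of jsjbsjbjsjbsjjsjbbjsjbsj in place — b jsj b sj jsj b sj b jsj b sj jsj b b jsj b sj sj b jsj b sj jsj b — and concatenate.

bjsjbsjjsjbsjbjsjbsjjsjbbjsjbsjsjbjsjbsjjsjb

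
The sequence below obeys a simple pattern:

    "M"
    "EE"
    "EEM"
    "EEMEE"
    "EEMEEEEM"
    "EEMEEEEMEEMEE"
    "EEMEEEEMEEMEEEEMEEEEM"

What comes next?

Each term (from the third on) is the previous term followed by the one before it: term 3 = EE·M = EEM.
Continuing: EEMEEEEMEEMEEEEMEEEEM · EEMEEEEMEEMEE gives term 8.

EEMEEEEMEEMEEEEMEEEEMEEMEEEEMEEMEE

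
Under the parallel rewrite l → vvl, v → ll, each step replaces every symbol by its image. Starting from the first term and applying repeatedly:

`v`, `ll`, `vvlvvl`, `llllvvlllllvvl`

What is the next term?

vvlvvlvvlvvlllllvvlvvlvvlvvlvvlllllvvl

Replace each of the 14 characters of llllvvlllllvvl in place — vvl vvl vvl vvl ll ll vvl vvl vvl vvl vvl ll ll vvl — and concatenate.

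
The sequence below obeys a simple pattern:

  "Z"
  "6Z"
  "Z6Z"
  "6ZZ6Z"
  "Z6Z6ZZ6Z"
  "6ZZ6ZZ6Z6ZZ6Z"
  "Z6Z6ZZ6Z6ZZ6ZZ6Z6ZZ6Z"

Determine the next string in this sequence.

6ZZ6ZZ6Z6ZZ6ZZ6Z6ZZ6Z6ZZ6ZZ6Z6ZZ6Z

From term 3 onward, concatenate the second-to-last term with the last: Z·6Z = Z6Z, 6Z·Z6Z = 6ZZ6Z, …
So term 8 is 6ZZ6ZZ6Z6ZZ6Z·Z6Z6ZZ6Z6ZZ6ZZ6Z6ZZ6Z.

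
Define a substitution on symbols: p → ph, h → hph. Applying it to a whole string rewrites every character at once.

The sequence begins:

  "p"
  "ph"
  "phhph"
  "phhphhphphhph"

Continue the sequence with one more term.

phhphhphphhphhphphhphphhphhphphhph

φ(phhphhphphhph) expands symbol-by-symbol to ph hph hph ph hph hph ph hph ph hph hph ph hph; joining the 13 pieces gives the next term.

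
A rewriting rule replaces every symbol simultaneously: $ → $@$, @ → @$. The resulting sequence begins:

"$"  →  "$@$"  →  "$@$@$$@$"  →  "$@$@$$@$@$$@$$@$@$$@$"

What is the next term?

Applying the rule to each of the 21 symbols of $@$@$$@$@$$@$$@$@$$@$ gives the pieces $@$ @$ $@$ @$ $@$ $@$ @$ $@$ @$ $@$ $@$ @$ $@$ $@$ @$ $@$ @$ $@$ $@$ @$ $@$, which concatenate to the answer.

$@$@$$@$@$$@$$@$@$$@$@$$@$$@$@$$@$$@$@$$@$@$$@$$@$@$$@$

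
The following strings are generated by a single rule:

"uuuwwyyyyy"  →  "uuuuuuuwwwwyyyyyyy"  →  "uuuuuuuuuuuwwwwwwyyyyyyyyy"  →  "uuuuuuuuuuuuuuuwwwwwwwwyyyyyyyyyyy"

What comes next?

The n-th term is 4n-1 u's then 2n w's then 2n+3 y's (n = 1, 2, …).
Setting n = 5 gives 19, 10, 13 characters in each block.

uuuuuuuuuuuuuuuuuuuwwwwwwwwwwyyyyyyyyyyyyy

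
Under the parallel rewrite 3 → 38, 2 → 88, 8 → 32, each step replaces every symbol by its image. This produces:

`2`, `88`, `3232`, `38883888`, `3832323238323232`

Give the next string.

38323888388838883832388838883888

Applying the rule to each of the 16 symbols of 3832323238323232 gives the pieces 38 32 38 88 38 88 38 88 38 32 38 88 38 88 38 88, which concatenate to the answer.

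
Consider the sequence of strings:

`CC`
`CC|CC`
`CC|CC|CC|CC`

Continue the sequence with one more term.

Every step duplicates the string with '|' between the halves.
One more doubling of CC|CC|CC|CC gives the answer.

CC|CC|CC|CC|CC|CC|CC|CC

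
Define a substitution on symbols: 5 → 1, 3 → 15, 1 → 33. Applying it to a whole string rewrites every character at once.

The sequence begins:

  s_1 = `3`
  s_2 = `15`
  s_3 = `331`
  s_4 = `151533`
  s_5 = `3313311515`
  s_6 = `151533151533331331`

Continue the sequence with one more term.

33133115153313311515151533151533

Replace each of the 18 characters of 151533151533331331 in place — 33 1 33 1 15 15 33 1 33 1 15 15 15 15 33 15 15 33 — and concatenate.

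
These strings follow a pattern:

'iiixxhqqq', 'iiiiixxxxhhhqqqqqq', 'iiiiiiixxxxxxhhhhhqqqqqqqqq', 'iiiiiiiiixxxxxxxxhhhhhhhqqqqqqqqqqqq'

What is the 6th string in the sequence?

iiiiiiiiiiiiixxxxxxxxxxxxhhhhhhhhhhhqqqqqqqqqqqqqqqqqq

Each string has the form i^{2n+1} x^{2n} h^{2n-1} q^{3n} (n = 1, 2, …).
At n = 6 the blocks have lengths 13, 12, 11, 18.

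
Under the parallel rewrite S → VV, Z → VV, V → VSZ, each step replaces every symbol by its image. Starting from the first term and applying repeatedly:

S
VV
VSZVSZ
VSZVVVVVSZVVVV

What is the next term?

VSZVVVVVSZVSZVSZVSZVSZVVVVVSZVSZVSZVSZ

Applying the rule to each of the 14 symbols of VSZVVVVVSZVVVV gives the pieces VSZ VV VV VSZ VSZ VSZ VSZ VSZ VV VV VSZ VSZ VSZ VSZ, which concatenate to the answer.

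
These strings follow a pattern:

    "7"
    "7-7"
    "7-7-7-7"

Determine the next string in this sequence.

Each string is two copies of the previous one joined by '-'.
So the next term is two copies of 7-7-7-7 with '-' between the halves.

7-7-7-7-7-7-7-7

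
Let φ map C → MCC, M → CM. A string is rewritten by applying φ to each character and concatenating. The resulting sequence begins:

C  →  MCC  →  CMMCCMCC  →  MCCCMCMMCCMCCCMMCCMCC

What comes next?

Applying the rule to each of the 21 symbols of MCCCMCMMCCMCCCMMCCMCC gives the pieces CM MCC MCC MCC CM MCC CM CM MCC MCC CM MCC MCC MCC CM CM MCC MCC CM MCC MCC, which concatenate to the answer.

CMMCCMCCMCCCMMCCCMCMMCCMCCCMMCCMCCMCCCMCMMCCMCCCMMCCMCC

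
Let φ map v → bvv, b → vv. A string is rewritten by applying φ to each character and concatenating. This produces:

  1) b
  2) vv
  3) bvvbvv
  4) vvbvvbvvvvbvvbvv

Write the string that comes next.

bvvbvvvvbvvbvvvvbvvbvvbvvbvvvvbvvbvvvvbvvbvv

φ(vvbvvbvvvvbvvbvv) expands symbol-by-symbol to bvv bvv vv bvv bvv vv bvv bvv bvv bvv vv bvv bvv vv bvv bvv; joining the 16 pieces gives the next term.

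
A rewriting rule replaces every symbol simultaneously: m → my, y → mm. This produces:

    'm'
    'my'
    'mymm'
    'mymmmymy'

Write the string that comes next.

mymmmymymymmmymm

Apply φ to mymmmymy symbol by symbol: m→my, y→mm, m→my, m→my, m→my, y→mm, m→my, y→mm; joined: my mm my my my mm my mm.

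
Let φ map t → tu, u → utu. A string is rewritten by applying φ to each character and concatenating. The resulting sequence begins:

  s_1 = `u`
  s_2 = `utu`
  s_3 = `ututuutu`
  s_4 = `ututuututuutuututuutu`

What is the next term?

ututuututuutuututuututuutuututuutuututuututuutuututuutu

Applying the rule to each of the 21 symbols of ututuututuutuututuutu gives the pieces utu tu utu tu utu utu tu utu tu utu utu tu utu utu tu utu tu utu utu tu utu, which concatenate to the answer.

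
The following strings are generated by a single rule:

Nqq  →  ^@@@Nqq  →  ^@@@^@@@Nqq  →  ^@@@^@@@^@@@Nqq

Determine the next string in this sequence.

^@@@^@@@^@@@^@@@Nqq

Each term is the previous one with ^@@@ prepended.
So the next term is ^@@@·^@@@^@@@^@@@Nqq.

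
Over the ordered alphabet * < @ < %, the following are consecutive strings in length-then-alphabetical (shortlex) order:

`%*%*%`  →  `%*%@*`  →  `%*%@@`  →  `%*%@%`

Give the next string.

%*%%*

Find the rightmost character of %*%@% below %, bump it to the next letter, and reset everything to its right to *.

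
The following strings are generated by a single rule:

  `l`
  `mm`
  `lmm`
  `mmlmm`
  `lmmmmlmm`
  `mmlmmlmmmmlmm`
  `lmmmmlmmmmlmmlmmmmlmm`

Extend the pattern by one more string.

From term 3 onward, concatenate the second-to-last term with the last: l·mm = lmm, mm·lmm = mmlmm, …
So term 8 is mmlmmlmmmmlmm·lmmmmlmmmmlmmlmmmmlmm.

mmlmmlmmmmlmmlmmmmlmmmmlmmlmmmmlmm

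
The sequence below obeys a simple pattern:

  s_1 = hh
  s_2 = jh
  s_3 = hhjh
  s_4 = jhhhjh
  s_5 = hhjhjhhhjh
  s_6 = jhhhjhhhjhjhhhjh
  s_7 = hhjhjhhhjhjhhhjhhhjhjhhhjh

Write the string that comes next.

Each term (from the third on) is the two preceding terms concatenated in order: term 3 = hh·jh = hhjh.
Continuing: jhhhjhhhjhjhhhjh · hhjhjhhhjhjhhhjhhhjhjhhhjh gives term 8.

jhhhjhhhjhjhhhjhhhjhjhhhjhjhhhjhhhjhjhhhjh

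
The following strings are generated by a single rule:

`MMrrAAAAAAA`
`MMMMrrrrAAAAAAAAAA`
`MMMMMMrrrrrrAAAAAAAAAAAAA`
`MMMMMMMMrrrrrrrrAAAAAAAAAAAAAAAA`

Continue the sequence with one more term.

MMMMMMMMMMrrrrrrrrrrAAAAAAAAAAAAAAAAAAA

The n-th term is 2n-2 M's then 2n-2 r's then 3n+1 A's, where the shown terms are n = 2, 3, 4, 5.
Setting n = 6 gives 10, 10, 19 characters in each block.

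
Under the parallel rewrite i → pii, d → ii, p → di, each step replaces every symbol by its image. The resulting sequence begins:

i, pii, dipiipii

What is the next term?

Expanding dipiipii: d→ii, i→pii, p→di, i→pii, i→pii, p→di, i→pii, i→pii. Concatenated: ii pii di pii pii di pii pii.

iipiidipiipiidipiipii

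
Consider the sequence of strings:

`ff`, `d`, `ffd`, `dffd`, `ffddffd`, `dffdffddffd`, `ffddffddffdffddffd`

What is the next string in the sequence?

dffdffddffdffddffddffdffddffd

This is a Fibonacci-style word recurrence s(k) = s(k−2)·s(k−1): e.g. ff·d = ffd.
So term 8 is dffdffddffd·ffddffddffdffddffd.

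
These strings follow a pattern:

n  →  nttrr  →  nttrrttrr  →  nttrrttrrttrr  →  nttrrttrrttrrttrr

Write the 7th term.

nttrrttrrttrrttrrttrrttrr

The strings grow by a fixed suffix ttrr each time.
From nttrrttrrttrrttrr, 2 further steps: nttrrttrrttrrttrr → nttrrttrrttrrttrrttrr → (answer).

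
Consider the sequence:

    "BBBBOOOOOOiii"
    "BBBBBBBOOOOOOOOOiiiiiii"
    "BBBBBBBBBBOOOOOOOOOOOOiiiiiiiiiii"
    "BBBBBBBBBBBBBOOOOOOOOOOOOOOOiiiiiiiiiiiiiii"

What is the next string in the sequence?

Reading off run lengths: B runs 4, 7, 10, 13; O runs 6, 9, 12, 15; i runs 3, 7, 11, 15 — each is linear in n (n = 1, 2, …).
For the next term, n = 5, so the run lengths are 16, 18, 19.

BBBBBBBBBBBBBBBBOOOOOOOOOOOOOOOOOOiiiiiiiiiiiiiiiiiii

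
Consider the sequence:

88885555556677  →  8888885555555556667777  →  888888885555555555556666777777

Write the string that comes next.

Each string has the form 8^{2n} 5^{3n} 6^{n} 7^{2n-2}, where the shown terms are n = 2, 3, 4.
At n = 5 the blocks have lengths 10, 15, 5, 8.

88888888885555555555555556666677777777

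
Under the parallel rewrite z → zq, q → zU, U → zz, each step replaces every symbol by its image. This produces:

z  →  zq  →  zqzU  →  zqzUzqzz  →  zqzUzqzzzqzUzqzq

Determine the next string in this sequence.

Applying the rule to each of the 16 symbols of zqzUzqzzzqzUzqzq gives the pieces zq zU zq zz zq zU zq zq zq zU zq zz zq zU zq zU, which concatenate to the answer.

zqzUzqzzzqzUzqzqzqzUzqzzzqzUzqzU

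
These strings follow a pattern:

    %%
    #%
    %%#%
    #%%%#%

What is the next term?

%%#%#%%%#%

From term 3 onward, concatenate the second-to-last term with the last: %%·#% = %%#%, #%·%%#% = #%%%#%, …
Continuing: %%#% · #%%%#% gives term 5.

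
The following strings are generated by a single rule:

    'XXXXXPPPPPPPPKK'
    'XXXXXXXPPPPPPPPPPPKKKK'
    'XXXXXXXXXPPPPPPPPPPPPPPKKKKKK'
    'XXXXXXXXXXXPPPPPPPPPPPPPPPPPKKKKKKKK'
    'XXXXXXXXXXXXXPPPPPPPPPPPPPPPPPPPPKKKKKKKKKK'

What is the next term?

XXXXXXXXXXXXXXXPPPPPPPPPPPPPPPPPPPPPPPKKKKKKKKKKKK

Term n consists of 2n+1 X's, followed by 3n+2 P's, followed by 2n-2 K's, where the shown terms are n = 2, 3, 4, 5, 6.
For the next term, n = 7, so the run lengths are 15, 23, 12.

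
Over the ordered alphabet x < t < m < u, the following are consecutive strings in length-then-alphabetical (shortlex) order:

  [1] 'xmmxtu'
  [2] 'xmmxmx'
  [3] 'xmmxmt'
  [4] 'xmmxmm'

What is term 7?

Continuing the enumeration 3 steps past xmmxmm: xmmxmm → xmmxmu → xmmxux → (answer).

xmmxut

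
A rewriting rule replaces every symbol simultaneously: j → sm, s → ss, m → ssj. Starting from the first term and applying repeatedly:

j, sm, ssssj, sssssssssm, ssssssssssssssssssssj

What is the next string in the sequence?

φ(ssssssssssssssssssssj) expands symbol-by-symbol to ss ss ss ss ss ss ss ss ss ss ss ss ss ss ss ss ss ss ss ss sm; joining the 21 pieces gives the next term.

sssssssssssssssssssssssssssssssssssssssssm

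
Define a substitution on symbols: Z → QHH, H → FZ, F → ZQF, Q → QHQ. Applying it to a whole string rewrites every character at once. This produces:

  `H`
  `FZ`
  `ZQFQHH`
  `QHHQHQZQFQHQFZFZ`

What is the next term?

Rewriting the 16 symbols of QHHQHQZQFQHQFZFZ one by one yields QHQ FZ FZ QHQ FZ QHQ QHH QHQ ZQF QHQ FZ QHQ ZQF QHH ZQF QHH; concatenated:

QHQFZFZQHQFZQHQQHHQHQZQFQHQFZQHQZQFQHHZQFQHH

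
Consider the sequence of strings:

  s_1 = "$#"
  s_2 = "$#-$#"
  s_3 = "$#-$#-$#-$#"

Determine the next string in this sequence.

s(k+1) = s(k)·-·s(k) — each term doubles the last with '-' between the halves.
Doubling $#-$#-$#-$# with '-' between the halves:

$#-$#-$#-$#-$#-$#-$#-$#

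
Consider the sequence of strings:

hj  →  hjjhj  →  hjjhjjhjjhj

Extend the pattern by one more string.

s(k+1) = s(k)·j·s(k) — each term doubles the last with 'j' between the halves.
Doubling hjjhjjhjjhj with 'j' between the halves:

hjjhjjhjjhjjhjjhjjhjjhj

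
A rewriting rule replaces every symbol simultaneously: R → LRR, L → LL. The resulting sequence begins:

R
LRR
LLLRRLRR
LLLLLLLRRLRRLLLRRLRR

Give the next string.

LLLLLLLLLLLLLLLRRLRRLLLRRLRRLLLLLLLRRLRRLLLRRLRR

Replace each of the 20 characters of LLLLLLLRRLRRLLLRRLRR in place — LL LL LL LL LL LL LL LRR LRR LL LRR LRR LL LL LL LRR LRR LL LRR LRR — and concatenate.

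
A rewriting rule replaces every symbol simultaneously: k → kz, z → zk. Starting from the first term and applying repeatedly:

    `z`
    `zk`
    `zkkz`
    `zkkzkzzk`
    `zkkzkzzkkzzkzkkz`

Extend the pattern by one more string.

Replace each of the 16 characters of zkkzkzzkkzzkzkkz in place — zk kz kz zk kz zk zk kz kz zk zk kz zk kz kz zk — and concatenate.

zkkzkzzkkzzkzkkzkzzkzkkzzkkzkzzk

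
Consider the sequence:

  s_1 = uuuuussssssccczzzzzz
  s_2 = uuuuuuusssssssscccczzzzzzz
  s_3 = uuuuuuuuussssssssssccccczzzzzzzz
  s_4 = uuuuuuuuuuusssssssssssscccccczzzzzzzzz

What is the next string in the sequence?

uuuuuuuuuuuuussssssssssssssccccccczzzzzzzzzz

Term n consists of 2n-1 u's, followed by 2n s's, followed by n c's, followed by n+3 z's, where the shown terms are n = 3, 4, 5, 6.
For the next term, n = 7, so the run lengths are 13, 14, 7, 10.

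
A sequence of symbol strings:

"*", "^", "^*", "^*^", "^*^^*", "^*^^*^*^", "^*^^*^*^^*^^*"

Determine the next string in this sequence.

Each term (from the third on) is the previous term followed by the one before it: term 3 = ^·* = ^*.
The next term joins ^*^^*^*^^*^^* and ^*^^*^*^.

^*^^*^*^^*^^*^*^^*^*^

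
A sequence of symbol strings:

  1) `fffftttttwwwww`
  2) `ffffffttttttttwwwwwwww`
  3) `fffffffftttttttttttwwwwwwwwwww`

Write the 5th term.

fffffffffffftttttttttttttttttwwwwwwwwwwwwwwwww

Term n consists of 2n f's, followed by 3n-1 t's, followed by 3n-1 w's, where the shown terms are n = 2, 3, 4.
Setting n = 6 gives 12, 17, 17 characters in each block.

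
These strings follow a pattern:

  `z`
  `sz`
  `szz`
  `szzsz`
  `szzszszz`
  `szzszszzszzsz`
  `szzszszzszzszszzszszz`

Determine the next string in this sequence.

From term 3 onward, concatenate the last term with the second-to-last: sz·z = szz, szz·sz = szzsz, …
The next term joins szzszszzszzszszzszszz and szzszszzszzsz.

szzszszzszzszszzszszzszzszszzszzsz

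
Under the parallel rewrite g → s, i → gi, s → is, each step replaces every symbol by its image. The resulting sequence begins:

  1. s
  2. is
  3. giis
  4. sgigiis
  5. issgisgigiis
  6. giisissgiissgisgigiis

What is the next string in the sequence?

sgigiisgiisissgigiisissgiissgisgigiis

φ(giisissgiissgisgigiis) expands symbol-by-symbol to s gi gi is gi is is s gi gi is is s gi is s gi s gi gi is; joining the 21 pieces gives the next term.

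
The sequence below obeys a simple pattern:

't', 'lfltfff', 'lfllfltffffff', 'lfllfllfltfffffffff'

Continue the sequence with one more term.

Every step adds lfl to the front and fff to the end of the previous string.
Applying this once more to lfllfllfltfffffffff:

lfllfllfllfltffffffffffff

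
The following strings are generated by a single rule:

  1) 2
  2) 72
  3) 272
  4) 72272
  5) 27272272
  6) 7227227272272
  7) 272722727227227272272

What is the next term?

7227227272272272722727227227272272

This is a Fibonacci-style word recurrence s(k) = s(k−2)·s(k−1): e.g. 2·72 = 272.
So term 8 is 7227227272272·272722727227227272272.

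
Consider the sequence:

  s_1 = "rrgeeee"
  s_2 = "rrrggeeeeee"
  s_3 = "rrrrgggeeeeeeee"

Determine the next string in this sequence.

Each string has the form r^{n} g^{n-1} e^{2n}, where the shown terms are n = 2, 3, 4.
For the next term, n = 5, so the run lengths are 5, 4, 10.

rrrrrggggeeeeeeeeee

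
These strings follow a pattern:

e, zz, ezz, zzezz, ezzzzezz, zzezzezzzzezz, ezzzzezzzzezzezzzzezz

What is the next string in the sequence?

zzezzezzzzezzezzzzezzzzezzezzzzezz

Each term (from the third on) is the two preceding terms concatenated in order: term 3 = e·zz = ezz.
So term 8 is zzezzezzzzezz·ezzzzezzzzezzezzzzezz.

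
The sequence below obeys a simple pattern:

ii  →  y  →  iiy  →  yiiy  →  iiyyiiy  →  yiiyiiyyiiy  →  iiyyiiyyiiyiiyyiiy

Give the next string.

yiiyiiyyiiyiiyyiiyyiiyiiyyiiy

Each term (from the third on) is the two preceding terms concatenated in order: term 3 = ii·y = iiy.
The next term joins yiiyiiyyiiy and iiyyiiyyiiyiiyyiiy.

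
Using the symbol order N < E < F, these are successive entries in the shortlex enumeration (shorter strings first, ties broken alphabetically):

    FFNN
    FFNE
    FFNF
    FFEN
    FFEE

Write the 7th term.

Stepping forward 2 times from FFEE: FFEE → FFEF, then the target.

FFFN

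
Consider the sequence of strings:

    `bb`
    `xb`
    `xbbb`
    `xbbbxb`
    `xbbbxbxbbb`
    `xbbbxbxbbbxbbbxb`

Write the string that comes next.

From term 3 onward, concatenate the last term with the second-to-last: xb·bb = xbbb, xbbb·xb = xbbbxb, …
Continuing: xbbbxbxbbbxbbbxb · xbbbxbxbbb gives term 7.

xbbbxbxbbbxbbbxbxbbbxbxbbb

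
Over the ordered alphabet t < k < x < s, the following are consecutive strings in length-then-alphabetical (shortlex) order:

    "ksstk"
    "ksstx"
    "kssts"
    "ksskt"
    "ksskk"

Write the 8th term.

Stepping forward 3 times from ksskk: ksskk → ksskx → kssks, then the target.

kssxt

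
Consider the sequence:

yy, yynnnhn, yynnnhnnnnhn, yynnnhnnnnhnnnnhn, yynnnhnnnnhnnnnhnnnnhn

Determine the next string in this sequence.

Every step adds nnnhn to the end: s(k+1) = s(k)·nnnhn.
So the next term is yynnnhnnnnhnnnnhnnnnhn·nnnhn.

yynnnhnnnnhnnnnhnnnnhnnnnhn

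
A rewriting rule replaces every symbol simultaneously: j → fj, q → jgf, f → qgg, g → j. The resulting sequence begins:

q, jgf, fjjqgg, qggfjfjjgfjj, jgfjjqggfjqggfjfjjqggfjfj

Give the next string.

fjjqggfjfjjgfjjqggfjjgfjjqggfjqggfjfjjgfjjqggfjqggfj

Applying the rule to each of the 25 symbols of jgfjjqggfjqggfjfjjqggfjfj gives the pieces fj j qgg fj fj jgf j j qgg fj jgf j j qgg fj qgg fj fj jgf j j qgg fj qgg fj, which concatenate to the answer.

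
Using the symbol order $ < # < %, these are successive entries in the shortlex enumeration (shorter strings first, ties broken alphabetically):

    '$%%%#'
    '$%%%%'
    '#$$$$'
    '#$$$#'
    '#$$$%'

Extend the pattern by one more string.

#$$#$

Treat #$$$% as a base-3 numeral over the given alphabet and add one, carrying through any trailing %'s.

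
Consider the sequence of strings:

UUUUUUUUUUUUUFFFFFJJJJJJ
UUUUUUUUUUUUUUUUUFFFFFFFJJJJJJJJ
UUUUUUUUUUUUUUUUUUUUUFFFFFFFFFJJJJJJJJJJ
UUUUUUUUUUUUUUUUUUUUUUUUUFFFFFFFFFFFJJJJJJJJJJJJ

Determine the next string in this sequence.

Reading off run lengths: U runs 13, 17, 21, 25; F runs 5, 7, 9, 11; J runs 6, 8, 10, 12 — each is linear in n, where the shown terms are n = 3, 4, 5, 6.
At n = 7 the blocks have lengths 29, 13, 14.

UUUUUUUUUUUUUUUUUUUUUUUUUUUUUFFFFFFFFFFFFFJJJJJJJJJJJJJJ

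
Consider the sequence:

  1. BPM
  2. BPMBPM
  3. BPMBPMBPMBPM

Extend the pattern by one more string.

Each string is two copies of the previous one concatenated.
Doubling BPMBPMBPMBPM:

BPMBPMBPMBPMBPMBPMBPMBPM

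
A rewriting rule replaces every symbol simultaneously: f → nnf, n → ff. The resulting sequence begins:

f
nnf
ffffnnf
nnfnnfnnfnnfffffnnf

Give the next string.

ffffnnfffffnnfffffnnfffffnnfnnfnnfnnfnnfffffnnf

φ(nnfnnfnnfnnfffffnnf) expands symbol-by-symbol to ff ff nnf ff ff nnf ff ff nnf ff ff nnf nnf nnf nnf nnf ff ff nnf; joining the 19 pieces gives the next term.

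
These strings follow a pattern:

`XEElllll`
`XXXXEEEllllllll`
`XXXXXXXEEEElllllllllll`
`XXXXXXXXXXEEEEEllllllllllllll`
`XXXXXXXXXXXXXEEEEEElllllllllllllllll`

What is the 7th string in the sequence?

XXXXXXXXXXXXXXXXXXXEEEEEEEElllllllllllllllllllllll

Reading off run lengths: X runs 1, 4, 7, 10, 13; E runs 2, 3, 4, 5, 6; l runs 5, 8, 11, 14, 17 — each is linear in n (n = 1, 2, …).
For term 7, n = 7, so the run lengths are 19, 8, 23.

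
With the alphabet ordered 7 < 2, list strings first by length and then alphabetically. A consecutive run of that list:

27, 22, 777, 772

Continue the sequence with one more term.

Treat 772 as a base-2 numeral over the given alphabet and add one, carrying through any trailing 2's.

727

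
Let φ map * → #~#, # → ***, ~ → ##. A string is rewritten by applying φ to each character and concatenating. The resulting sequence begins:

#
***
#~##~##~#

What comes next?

Expanding #~##~##~#: #→***, ~→##, #→***, #→***, ~→##, #→***, #→***, ~→##, #→***. Concatenated: *** ## *** *** ## *** *** ## ***.

***##******##******##***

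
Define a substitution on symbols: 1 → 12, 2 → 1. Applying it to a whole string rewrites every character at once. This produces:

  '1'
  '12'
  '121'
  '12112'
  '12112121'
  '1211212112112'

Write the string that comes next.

Replace each of the 13 characters of 1211212112112 in place — 12 1 12 12 1 12 1 12 12 1 12 12 1 — and concatenate.

121121211211212112121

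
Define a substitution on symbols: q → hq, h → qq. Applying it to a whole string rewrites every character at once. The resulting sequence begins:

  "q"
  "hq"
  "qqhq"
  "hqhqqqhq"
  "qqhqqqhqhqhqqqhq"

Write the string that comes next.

Rewriting the 16 symbols of qqhqqqhqhqhqqqhq one by one yields hq hq qq hq hq hq qq hq qq hq qq hq hq hq qq hq; concatenated:

hqhqqqhqhqhqqqhqqqhqqqhqhqhqqqhq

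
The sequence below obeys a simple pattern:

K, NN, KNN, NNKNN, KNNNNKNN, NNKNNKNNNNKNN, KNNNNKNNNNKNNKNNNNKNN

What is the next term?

This is a Fibonacci-style word recurrence s(k) = s(k−2)·s(k−1): e.g. K·NN = KNN.
The next term joins NNKNNKNNNNKNN and KNNNNKNNNNKNNKNNNNKNN.

NNKNNKNNNNKNNKNNNNKNNNNKNNKNNNNKNN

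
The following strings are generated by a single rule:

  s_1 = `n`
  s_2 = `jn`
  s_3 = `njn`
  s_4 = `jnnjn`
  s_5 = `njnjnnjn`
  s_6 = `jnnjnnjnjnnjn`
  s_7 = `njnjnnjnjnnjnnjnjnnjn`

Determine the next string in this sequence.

jnnjnnjnjnnjnnjnjnnjnjnnjnnjnjnnjn

Each term (from the third on) is the two preceding terms concatenated in order: term 3 = n·jn = njn.
So term 8 is jnnjnnjnjnnjn·njnjnnjnjnnjnnjnjnnjn.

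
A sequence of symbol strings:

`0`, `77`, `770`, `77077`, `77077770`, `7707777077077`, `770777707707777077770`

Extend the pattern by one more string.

7707777077077770777707707777077077

Each term (from the third on) is the previous term followed by the one before it: term 3 = 77·0 = 770.
The next term joins 770777707707777077770 and 7707777077077.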